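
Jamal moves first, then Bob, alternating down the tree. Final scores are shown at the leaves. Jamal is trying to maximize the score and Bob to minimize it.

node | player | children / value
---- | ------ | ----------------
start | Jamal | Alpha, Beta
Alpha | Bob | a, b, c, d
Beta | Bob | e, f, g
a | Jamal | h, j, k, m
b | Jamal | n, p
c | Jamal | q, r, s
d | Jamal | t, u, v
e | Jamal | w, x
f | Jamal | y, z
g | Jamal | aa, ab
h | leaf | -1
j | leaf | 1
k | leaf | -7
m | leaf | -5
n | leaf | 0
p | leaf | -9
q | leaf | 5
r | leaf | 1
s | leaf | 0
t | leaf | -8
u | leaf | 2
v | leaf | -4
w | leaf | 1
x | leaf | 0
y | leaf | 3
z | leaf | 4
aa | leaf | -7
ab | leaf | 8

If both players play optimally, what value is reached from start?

1

a (Jamal): max(-1, 1, -7, -5) = 1
b (Jamal): max(0, -9) = 0
c (Jamal): max(5, 1, 0) = 5
d (Jamal): max(-8, 2, -4) = 2
Alpha (Bob): min(1, 0, 5, 2) = 0
e (Jamal): max(1, 0) = 1
f (Jamal): max(3, 4) = 4
g (Jamal): max(-7, 8) = 8
Beta (Bob): min(1, 4, 8) = 1
start (Jamal): max(0, 1) = 1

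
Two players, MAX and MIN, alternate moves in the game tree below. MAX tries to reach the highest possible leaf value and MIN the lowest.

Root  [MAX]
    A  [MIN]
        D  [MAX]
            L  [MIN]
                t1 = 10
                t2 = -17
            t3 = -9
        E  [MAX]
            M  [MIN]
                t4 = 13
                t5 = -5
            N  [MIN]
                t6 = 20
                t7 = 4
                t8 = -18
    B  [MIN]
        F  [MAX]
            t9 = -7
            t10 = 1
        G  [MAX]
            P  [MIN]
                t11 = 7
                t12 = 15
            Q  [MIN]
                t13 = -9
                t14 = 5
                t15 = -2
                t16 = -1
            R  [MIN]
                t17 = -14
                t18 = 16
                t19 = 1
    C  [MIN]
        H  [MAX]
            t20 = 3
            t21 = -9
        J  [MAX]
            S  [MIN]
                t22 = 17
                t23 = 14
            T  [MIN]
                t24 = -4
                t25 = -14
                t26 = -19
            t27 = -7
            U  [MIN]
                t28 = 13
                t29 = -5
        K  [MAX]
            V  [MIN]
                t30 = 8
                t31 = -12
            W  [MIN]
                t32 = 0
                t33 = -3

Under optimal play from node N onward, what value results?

N (MIN): min(20, 4, -18) = -18

-18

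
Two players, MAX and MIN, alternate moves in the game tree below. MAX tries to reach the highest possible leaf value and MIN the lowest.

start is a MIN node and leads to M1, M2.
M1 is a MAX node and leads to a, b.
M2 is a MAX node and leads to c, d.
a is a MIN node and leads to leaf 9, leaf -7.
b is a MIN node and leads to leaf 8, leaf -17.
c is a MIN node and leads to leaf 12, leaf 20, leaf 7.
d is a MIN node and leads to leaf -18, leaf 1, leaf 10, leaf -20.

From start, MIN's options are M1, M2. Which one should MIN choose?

a (MIN): min(9, -7) = -7
b (MIN): min(8, -17) = -17
M1 (MAX): max(-7, -17) = -7
c (MIN): min(12, 20, 7) = 7
d (MIN): min(-18, 1, 10, -20) = -20
M2 (MAX): max(7, -20) = 7
start (MIN): min(-7, 7) = -7
MIN at start wants the lowest of {M1=-7, M2=7}, so chooses M1.

M1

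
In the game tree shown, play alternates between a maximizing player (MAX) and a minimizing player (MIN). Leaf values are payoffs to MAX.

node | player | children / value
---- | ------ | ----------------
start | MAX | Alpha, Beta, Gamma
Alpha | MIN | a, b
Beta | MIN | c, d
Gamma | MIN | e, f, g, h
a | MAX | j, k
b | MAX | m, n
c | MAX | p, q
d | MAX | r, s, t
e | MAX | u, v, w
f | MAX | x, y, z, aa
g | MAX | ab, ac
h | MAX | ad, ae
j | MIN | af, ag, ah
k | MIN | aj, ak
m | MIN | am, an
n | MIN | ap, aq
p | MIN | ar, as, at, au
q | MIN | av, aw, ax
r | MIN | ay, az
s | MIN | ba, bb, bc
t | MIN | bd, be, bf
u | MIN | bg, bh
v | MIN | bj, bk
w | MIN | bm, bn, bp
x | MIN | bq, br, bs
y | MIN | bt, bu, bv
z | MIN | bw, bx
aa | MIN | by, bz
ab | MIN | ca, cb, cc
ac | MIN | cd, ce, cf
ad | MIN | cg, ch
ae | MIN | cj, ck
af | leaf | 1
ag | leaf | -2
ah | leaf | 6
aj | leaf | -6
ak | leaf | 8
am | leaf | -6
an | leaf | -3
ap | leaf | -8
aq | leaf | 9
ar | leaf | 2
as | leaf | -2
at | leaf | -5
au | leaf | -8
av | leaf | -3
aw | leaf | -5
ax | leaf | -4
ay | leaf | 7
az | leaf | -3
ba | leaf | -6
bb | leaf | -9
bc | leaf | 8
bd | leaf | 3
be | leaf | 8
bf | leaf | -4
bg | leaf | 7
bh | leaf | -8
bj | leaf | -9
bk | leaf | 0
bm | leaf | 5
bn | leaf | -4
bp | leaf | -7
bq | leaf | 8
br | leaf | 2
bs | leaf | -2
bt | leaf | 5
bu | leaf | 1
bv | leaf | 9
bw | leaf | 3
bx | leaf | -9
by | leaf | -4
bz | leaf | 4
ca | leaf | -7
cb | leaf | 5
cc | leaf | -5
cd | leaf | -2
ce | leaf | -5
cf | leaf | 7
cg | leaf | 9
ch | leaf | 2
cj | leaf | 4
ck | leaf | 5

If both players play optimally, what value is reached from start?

j (MIN): min(1, -2, 6) = -2
k (MIN): min(-6, 8) = -6
a (MAX): max(-2, -6) = -2
m (MIN): min(-6, -3) = -6
n (MIN): min(-8, 9) = -8
b (MAX): max(-6, -8) = -6
Alpha (MIN): min(-2, -6) = -6
p (MIN): min(2, -2, -5, -8) = -8
q (MIN): min(-3, -5, -4) = -5
c (MAX): max(-8, -5) = -5
r (MIN): min(7, -3) = -3
s (MIN): min(-6, -9, 8) = -9
t (MIN): min(3, 8, -4) = -4
d (MAX): max(-3, -9, -4) = -3
Beta (MIN): min(-5, -3) = -5
u (MIN): min(7, -8) = -8
v (MIN): min(-9, 0) = -9
w (MIN): min(5, -4, -7) = -7
e (MAX): max(-8, -9, -7) = -7
x (MIN): min(8, 2, -2) = -2
y (MIN): min(5, 1, 9) = 1
z (MIN): min(3, -9) = -9
aa (MIN): min(-4, 4) = -4
f (MAX): max(-2, 1, -9, -4) = 1
ab (MIN): min(-7, 5, -5) = -7
ac (MIN): min(-2, -5, 7) = -5
g (MAX): max(-7, -5) = -5
ad (MIN): min(9, 2) = 2
ae (MIN): min(4, 5) = 4
h (MAX): max(2, 4) = 4
Gamma (MIN): min(-7, 1, -5, 4) = -7
start (MAX): max(-6, -5, -7) = -5

-5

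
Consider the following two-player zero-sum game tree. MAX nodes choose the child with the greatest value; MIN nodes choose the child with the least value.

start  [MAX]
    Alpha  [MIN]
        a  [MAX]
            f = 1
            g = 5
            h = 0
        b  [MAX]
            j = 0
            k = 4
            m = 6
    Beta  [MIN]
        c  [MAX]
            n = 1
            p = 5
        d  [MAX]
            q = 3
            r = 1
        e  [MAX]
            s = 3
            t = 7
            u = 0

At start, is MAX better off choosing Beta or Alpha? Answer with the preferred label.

c (MAX): max(1, 5) = 5
d (MAX): max(3, 1) = 3
e (MAX): max(3, 7, 0) = 7
Beta (MIN): min(5, 3, 7) = 3
a (MAX): max(1, 5, 0) = 5
b (MAX): max(0, 4, 6) = 6
Alpha (MIN): min(5, 6) = 5
MAX prefers the higher value; Beta=3, Alpha=5. Alpha is better since 5 > 3.

Alpha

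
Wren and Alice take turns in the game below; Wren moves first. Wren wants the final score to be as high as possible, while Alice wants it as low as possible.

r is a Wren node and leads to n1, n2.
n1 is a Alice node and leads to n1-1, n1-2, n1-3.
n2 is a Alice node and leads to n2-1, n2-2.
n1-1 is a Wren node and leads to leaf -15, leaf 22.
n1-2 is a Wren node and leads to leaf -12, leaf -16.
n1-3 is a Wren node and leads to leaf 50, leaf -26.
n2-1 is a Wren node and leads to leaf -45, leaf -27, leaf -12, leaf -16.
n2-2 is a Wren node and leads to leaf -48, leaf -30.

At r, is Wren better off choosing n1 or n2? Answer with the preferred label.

n1-1 (Wren): max(-15, 22) = 22
n1-2 (Wren): max(-12, -16) = -12
n1-3 (Wren): max(50, -26) = 50
n1 (Alice): min(22, -12, 50) = -12
n2-1 (Wren): max(-45, -27, -12, -16) = -12
n2-2 (Wren): max(-48, -30) = -30
n2 (Alice): min(-12, -30) = -30
Wren prefers the higher value; n1=-12, n2=-30. n1 is better since -12 > -30.

n1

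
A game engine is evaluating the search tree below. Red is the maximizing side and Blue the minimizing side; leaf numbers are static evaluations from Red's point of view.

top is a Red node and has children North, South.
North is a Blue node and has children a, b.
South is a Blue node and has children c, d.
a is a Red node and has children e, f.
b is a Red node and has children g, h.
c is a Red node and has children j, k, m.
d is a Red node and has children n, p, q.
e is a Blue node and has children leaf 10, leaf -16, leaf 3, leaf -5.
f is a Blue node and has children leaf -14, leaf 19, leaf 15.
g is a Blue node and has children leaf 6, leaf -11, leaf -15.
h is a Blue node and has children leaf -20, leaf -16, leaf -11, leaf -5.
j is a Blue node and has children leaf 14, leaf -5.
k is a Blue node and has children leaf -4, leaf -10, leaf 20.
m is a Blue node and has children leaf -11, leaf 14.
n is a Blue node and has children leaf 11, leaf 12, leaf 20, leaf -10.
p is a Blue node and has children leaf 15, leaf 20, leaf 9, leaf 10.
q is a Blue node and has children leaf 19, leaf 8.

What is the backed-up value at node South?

-5

j (Blue): min(14, -5) = -5
k (Blue): min(-4, -10, 20) = -10
m (Blue): min(-11, 14) = -11
c (Red): max(-5, -10, -11) = -5
n (Blue): min(11, 12, 20, -10) = -10
p (Blue): min(15, 20, 9, 10) = 9
q (Blue): min(19, 8) = 8
d (Red): max(-10, 9, 8) = 9
South (Blue): min(-5, 9) = -5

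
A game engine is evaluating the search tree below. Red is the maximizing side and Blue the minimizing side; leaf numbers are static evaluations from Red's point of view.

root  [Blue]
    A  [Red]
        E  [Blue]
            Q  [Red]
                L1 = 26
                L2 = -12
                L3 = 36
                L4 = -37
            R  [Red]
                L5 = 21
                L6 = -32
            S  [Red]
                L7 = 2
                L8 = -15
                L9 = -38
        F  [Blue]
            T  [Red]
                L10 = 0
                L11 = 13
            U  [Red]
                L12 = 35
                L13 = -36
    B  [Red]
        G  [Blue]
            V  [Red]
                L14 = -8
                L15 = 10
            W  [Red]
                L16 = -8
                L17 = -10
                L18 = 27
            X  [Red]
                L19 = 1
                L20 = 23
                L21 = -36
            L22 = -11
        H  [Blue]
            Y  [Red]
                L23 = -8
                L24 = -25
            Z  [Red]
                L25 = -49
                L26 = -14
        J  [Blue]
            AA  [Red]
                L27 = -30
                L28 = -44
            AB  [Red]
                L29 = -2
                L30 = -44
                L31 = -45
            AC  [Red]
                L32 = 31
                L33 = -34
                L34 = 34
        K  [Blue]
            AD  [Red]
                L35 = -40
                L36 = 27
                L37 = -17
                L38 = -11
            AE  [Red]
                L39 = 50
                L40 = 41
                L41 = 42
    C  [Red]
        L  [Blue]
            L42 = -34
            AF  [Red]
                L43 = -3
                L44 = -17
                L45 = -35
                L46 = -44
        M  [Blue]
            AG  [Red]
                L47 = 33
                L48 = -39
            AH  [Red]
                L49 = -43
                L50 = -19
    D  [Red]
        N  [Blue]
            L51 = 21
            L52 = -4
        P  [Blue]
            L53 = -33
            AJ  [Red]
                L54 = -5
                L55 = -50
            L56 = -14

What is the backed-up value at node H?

Y (Red): max(-8, -25) = -8
Z (Red): max(-49, -14) = -14
H (Blue): min(-8, -14) = -14

-14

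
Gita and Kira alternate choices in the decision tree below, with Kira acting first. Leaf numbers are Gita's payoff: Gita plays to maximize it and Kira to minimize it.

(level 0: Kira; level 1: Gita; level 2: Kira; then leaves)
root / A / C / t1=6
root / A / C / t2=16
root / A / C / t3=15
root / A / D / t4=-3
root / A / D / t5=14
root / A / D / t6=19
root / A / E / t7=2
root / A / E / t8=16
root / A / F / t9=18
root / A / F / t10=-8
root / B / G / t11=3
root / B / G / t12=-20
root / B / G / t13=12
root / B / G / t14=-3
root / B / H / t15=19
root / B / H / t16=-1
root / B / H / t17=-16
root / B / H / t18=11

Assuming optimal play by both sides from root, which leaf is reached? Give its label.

t17

C (Kira): min(6, 16, 15) = 6
D (Kira): min(-3, 14, 19) = -3
E (Kira): min(2, 16) = 2
F (Kira): min(18, -8) = -8
A (Gita): max(6, -3, 2, -8) = 6
G (Kira): min(3, -20, 12, -3) = -20
H (Kira): min(19, -1, -16, 11) = -16
B (Gita): max(-20, -16) = -16
root (Kira): min(6, -16) = -16
At root, Kira picks B (lowest: -16).
At B, Gita picks H (highest: -16).
At H, Kira picks t17 (lowest: -16).
Terminal value -16.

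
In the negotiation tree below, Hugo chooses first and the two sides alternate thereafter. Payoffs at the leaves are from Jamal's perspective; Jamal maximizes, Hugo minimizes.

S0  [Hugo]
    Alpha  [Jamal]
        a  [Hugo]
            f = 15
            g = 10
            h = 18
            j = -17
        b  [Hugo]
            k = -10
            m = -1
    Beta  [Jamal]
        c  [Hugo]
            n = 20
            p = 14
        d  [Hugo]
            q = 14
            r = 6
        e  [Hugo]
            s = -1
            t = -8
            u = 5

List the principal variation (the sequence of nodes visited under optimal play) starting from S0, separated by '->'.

S0 -> Alpha -> b -> k

a (Hugo): min(15, 10, 18, -17) = -17
b (Hugo): min(-10, -1) = -10
Alpha (Jamal): max(-17, -10) = -10
c (Hugo): min(20, 14) = 14
d (Hugo): min(14, 6) = 6
e (Hugo): min(-1, -8, 5) = -8
Beta (Jamal): max(14, 6, -8) = 14
S0 (Hugo): min(-10, 14) = -10
At S0, Hugo picks Alpha (lowest: -10).
At Alpha, Jamal picks b (highest: -10).
At b, Hugo picks k (lowest: -10).
Terminal value -10.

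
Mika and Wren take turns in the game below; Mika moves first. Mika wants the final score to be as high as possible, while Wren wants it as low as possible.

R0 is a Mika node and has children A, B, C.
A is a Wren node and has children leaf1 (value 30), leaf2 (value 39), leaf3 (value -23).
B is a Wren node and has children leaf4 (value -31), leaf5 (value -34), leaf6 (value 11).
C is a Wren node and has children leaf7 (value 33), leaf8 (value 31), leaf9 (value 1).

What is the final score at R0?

A (Wren): min(30, 39, -23) = -23
B (Wren): min(-31, -34, 11) = -34
C (Wren): min(33, 31, 1) = 1
R0 (Mika): max(-23, -34, 1) = 1

1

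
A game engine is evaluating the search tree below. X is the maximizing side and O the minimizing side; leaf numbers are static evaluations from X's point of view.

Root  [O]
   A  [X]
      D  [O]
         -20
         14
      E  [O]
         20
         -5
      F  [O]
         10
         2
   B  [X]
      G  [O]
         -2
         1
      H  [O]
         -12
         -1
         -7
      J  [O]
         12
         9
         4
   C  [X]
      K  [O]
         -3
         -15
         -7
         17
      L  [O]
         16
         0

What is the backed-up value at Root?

D (O): min(-20, 14) = -20
E (O): min(20, -5) = -5
F (O): min(10, 2) = 2
A (X): max(-20, -5, 2) = 2
G (O): min(-2, 1) = -2
H (O): min(-12, -1, -7) = -12
J (O): min(12, 9, 4) = 4
B (X): max(-2, -12, 4) = 4
K (O): min(-3, -15, -7, 17) = -15
L (O): min(16, 0) = 0
C (X): max(-15, 0) = 0
Root (O): min(2, 4, 0) = 0

0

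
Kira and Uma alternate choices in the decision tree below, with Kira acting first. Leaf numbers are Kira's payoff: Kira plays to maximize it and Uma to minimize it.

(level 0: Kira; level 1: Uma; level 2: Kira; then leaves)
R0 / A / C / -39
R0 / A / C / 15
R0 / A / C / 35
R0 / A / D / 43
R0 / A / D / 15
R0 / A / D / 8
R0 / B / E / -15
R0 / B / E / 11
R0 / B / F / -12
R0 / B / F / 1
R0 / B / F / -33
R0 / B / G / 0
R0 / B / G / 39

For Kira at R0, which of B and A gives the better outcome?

A

E (Kira): max(-15, 11) = 11
F (Kira): max(-12, 1, -33) = 1
G (Kira): max(0, 39) = 39
B (Uma): min(11, 1, 39) = 1
C (Kira): max(-39, 15, 35) = 35
D (Kira): max(43, 15, 8) = 43
A (Uma): min(35, 43) = 35
Kira prefers the higher value; B=1, A=35. A is better since 35 > 1.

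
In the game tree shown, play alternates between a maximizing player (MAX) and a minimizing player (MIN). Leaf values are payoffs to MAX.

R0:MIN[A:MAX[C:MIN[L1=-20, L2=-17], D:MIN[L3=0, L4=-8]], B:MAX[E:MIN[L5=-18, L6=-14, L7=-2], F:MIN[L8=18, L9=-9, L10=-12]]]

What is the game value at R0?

-12

C (MIN): min(-20, -17) = -20
D (MIN): min(0, -8) = -8
A (MAX): max(-20, -8) = -8
E (MIN): min(-18, -14, -2) = -18
F (MIN): min(18, -9, -12) = -12
B (MAX): max(-18, -12) = -12
R0 (MIN): min(-8, -12) = -12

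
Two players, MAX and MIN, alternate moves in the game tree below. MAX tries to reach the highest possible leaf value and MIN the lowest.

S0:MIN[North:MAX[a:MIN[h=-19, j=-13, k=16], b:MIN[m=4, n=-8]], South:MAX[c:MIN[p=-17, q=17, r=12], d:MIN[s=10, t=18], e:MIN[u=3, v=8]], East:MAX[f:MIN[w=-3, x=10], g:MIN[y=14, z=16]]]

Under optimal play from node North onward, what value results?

-8

a (MIN): min(-19, -13, 16) = -19
b (MIN): min(4, -8) = -8
North (MAX): max(-19, -8) = -8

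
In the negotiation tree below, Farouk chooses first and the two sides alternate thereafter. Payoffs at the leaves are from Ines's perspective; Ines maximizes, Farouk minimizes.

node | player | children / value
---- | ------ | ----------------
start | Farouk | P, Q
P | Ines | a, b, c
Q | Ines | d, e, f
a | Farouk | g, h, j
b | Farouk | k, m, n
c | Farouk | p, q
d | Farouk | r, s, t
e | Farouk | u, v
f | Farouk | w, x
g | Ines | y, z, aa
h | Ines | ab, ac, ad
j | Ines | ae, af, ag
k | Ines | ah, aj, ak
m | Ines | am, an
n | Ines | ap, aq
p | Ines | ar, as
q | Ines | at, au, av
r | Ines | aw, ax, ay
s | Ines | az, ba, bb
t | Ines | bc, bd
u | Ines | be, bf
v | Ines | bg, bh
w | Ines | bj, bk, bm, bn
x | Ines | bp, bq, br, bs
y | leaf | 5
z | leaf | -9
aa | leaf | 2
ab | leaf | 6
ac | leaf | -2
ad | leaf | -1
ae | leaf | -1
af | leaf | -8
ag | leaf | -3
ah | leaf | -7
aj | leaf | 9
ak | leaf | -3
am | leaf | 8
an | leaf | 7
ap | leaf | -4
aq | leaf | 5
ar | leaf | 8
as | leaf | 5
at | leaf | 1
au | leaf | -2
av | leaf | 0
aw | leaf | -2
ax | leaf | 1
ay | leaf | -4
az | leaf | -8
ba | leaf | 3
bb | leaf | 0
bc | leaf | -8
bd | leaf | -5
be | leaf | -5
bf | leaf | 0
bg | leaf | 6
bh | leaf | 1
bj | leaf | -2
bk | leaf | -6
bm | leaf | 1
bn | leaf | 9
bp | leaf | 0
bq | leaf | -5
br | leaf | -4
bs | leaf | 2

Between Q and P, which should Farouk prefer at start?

Q

r (Ines): max(-2, 1, -4) = 1
s (Ines): max(-8, 3, 0) = 3
t (Ines): max(-8, -5) = -5
d (Farouk): min(1, 3, -5) = -5
u (Ines): max(-5, 0) = 0
v (Ines): max(6, 1) = 6
e (Farouk): min(0, 6) = 0
w (Ines): max(-2, -6, 1, 9) = 9
x (Ines): max(0, -5, -4, 2) = 2
f (Farouk): min(9, 2) = 2
Q (Ines): max(-5, 0, 2) = 2
g (Ines): max(5, -9, 2) = 5
h (Ines): max(6, -2, -1) = 6
j (Ines): max(-1, -8, -3) = -1
a (Farouk): min(5, 6, -1) = -1
k (Ines): max(-7, 9, -3) = 9
m (Ines): max(8, 7) = 8
n (Ines): max(-4, 5) = 5
b (Farouk): min(9, 8, 5) = 5
p (Ines): max(8, 5) = 8
q (Ines): max(1, -2, 0) = 1
c (Farouk): min(8, 1) = 1
P (Ines): max(-1, 5, 1) = 5
Farouk prefers the lower value; Q=2, P=5. Q is better since 2 < 5.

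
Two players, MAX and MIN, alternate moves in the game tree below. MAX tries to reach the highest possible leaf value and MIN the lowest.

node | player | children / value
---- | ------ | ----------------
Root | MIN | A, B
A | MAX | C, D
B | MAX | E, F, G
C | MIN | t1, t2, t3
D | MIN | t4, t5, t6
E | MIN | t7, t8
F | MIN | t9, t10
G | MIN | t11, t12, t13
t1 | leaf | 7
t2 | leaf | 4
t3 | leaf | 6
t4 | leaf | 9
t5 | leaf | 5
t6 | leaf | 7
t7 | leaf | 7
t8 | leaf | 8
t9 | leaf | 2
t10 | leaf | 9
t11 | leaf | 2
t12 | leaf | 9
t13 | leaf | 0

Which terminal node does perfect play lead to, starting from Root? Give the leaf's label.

C (MIN): min(7, 4, 6) = 4
D (MIN): min(9, 5, 7) = 5
A (MAX): max(4, 5) = 5
E (MIN): min(7, 8) = 7
F (MIN): min(2, 9) = 2
G (MIN): min(2, 9, 0) = 0
B (MAX): max(7, 2, 0) = 7
Root (MIN): min(5, 7) = 5
At Root, MIN picks A (lowest: 5).
At A, MAX picks D (highest: 5).
At D, MIN picks t5 (lowest: 5).
Terminal value 5.

t5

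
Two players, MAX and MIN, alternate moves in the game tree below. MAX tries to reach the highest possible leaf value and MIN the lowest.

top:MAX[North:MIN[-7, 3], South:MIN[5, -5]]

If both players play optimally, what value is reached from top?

North (MIN): min(-7, 3) = -7
South (MIN): min(5, -5) = -5
top (MAX): max(-7, -5) = -5

-5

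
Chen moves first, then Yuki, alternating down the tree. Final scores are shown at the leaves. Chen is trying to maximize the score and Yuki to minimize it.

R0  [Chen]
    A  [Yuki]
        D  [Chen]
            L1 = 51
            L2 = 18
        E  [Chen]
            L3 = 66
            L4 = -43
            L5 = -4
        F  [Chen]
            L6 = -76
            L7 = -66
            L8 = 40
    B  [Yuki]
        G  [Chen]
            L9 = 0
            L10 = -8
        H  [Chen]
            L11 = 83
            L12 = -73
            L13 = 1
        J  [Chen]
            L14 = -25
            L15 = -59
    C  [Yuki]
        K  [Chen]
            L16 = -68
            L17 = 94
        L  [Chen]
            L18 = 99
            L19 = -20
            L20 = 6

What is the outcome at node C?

K (Chen): max(-68, 94) = 94
L (Chen): max(99, -20, 6) = 99
C (Yuki): min(94, 99) = 94

94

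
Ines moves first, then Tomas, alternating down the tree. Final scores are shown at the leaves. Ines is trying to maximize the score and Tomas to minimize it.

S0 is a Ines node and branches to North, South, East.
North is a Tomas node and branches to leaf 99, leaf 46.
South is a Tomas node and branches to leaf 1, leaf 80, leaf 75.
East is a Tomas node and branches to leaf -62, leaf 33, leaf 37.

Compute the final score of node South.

South (Tomas): min(1, 80, 75) = 1

1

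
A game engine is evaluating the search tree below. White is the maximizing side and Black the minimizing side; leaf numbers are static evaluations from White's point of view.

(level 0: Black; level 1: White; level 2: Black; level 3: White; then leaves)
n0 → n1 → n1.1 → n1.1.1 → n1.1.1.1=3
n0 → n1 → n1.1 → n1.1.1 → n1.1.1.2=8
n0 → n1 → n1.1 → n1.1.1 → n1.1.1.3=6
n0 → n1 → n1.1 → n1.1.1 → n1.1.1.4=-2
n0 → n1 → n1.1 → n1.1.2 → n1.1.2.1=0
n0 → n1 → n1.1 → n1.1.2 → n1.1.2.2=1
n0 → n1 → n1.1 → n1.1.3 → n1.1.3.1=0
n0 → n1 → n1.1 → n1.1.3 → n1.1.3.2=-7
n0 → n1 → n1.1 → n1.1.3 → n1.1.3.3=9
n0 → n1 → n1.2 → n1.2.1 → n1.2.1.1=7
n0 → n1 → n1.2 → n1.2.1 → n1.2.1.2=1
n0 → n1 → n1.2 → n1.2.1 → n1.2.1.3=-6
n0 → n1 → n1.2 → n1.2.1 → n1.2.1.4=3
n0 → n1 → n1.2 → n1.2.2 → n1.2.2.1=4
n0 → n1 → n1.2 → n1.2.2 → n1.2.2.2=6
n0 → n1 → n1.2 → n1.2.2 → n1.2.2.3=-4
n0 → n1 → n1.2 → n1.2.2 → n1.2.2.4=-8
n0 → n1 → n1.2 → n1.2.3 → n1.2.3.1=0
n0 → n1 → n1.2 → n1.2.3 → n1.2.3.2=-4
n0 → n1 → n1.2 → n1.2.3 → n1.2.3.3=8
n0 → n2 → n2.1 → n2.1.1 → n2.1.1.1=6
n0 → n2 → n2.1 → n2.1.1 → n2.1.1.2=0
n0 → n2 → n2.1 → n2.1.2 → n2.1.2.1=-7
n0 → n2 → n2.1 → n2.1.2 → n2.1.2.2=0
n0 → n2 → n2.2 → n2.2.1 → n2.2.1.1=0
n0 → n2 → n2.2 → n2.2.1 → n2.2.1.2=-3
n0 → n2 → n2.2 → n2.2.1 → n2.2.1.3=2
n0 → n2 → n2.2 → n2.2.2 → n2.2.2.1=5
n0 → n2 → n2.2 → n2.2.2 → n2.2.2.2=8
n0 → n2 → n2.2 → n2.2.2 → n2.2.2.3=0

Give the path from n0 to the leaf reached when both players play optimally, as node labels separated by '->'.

n1.1.1 (White): max(3, 8, 6, -2) = 8
n1.1.2 (White): max(0, 1) = 1
n1.1.3 (White): max(0, -7, 9) = 9
n1.1 (Black): min(8, 1, 9) = 1
n1.2.1 (White): max(7, 1, -6, 3) = 7
n1.2.2 (White): max(4, 6, -4, -8) = 6
n1.2.3 (White): max(0, -4, 8) = 8
n1.2 (Black): min(7, 6, 8) = 6
n1 (White): max(1, 6) = 6
n2.1.1 (White): max(6, 0) = 6
n2.1.2 (White): max(-7, 0) = 0
n2.1 (Black): min(6, 0) = 0
n2.2.1 (White): max(0, -3, 2) = 2
n2.2.2 (White): max(5, 8, 0) = 8
n2.2 (Black): min(2, 8) = 2
n2 (White): max(0, 2) = 2
n0 (Black): min(6, 2) = 2
At n0, Black picks n2 (lowest: 2).
At n2, White picks n2.2 (highest: 2).
At n2.2, Black picks n2.2.1 (lowest: 2).
At n2.2.1, White picks n2.2.1.3 (highest: 2).
Terminal value 2.

n0 -> n2 -> n2.2 -> n2.2.1 -> n2.2.1.3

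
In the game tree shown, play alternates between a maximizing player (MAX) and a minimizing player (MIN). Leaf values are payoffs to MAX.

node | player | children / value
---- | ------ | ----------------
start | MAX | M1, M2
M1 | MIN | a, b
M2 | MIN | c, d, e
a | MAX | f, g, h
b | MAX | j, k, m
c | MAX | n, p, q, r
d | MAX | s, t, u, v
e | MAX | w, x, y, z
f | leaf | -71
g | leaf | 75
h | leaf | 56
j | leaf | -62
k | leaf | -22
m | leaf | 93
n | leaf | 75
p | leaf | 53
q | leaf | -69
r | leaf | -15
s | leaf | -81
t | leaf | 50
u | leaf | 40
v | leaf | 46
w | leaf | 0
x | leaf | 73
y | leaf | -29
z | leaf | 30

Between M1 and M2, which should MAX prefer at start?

a (MAX): max(-71, 75, 56) = 75
b (MAX): max(-62, -22, 93) = 93
M1 (MIN): min(75, 93) = 75
c (MAX): max(75, 53, -69, -15) = 75
d (MAX): max(-81, 50, 40, 46) = 50
e (MAX): max(0, 73, -29, 30) = 73
M2 (MIN): min(75, 50, 73) = 50
MAX prefers the higher value; M1=75, M2=50. M1 is better since 75 > 50.

M1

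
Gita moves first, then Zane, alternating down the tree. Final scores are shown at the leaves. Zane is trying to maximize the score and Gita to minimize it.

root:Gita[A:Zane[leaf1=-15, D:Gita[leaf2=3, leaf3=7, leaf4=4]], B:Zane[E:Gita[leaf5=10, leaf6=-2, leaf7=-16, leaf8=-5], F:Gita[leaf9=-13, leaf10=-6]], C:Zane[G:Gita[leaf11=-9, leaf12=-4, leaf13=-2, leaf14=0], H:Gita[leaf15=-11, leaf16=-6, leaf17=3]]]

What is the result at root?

-13

D (Gita): min(3, 7, 4) = 3
A (Zane): max(-15, 3) = 3
E (Gita): min(10, -2, -16, -5) = -16
F (Gita): min(-13, -6) = -13
B (Zane): max(-16, -13) = -13
G (Gita): min(-9, -4, -2, 0) = -9
H (Gita): min(-11, -6, 3) = -11
C (Zane): max(-9, -11) = -9
root (Gita): min(3, -13, -9) = -13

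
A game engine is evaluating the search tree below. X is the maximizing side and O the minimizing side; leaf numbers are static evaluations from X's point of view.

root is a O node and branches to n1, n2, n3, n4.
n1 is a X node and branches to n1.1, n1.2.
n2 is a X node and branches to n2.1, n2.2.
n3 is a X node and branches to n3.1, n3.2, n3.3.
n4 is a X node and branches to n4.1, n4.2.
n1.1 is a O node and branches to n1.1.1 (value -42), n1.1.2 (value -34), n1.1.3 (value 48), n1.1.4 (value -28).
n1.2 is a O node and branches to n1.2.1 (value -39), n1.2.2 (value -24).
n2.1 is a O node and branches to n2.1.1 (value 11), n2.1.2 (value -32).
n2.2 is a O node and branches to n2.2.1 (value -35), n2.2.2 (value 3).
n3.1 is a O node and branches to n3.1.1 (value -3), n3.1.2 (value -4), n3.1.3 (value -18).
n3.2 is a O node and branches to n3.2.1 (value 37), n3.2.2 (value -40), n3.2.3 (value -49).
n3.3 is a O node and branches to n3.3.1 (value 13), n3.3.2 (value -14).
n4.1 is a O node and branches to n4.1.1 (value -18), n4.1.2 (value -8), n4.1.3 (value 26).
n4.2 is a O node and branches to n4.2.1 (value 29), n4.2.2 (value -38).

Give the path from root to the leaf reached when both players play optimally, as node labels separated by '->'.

n1.1 (O): min(-42, -34, 48, -28) = -42
n1.2 (O): min(-39, -24) = -39
n1 (X): max(-42, -39) = -39
n2.1 (O): min(11, -32) = -32
n2.2 (O): min(-35, 3) = -35
n2 (X): max(-32, -35) = -32
n3.1 (O): min(-3, -4, -18) = -18
n3.2 (O): min(37, -40, -49) = -49
n3.3 (O): min(13, -14) = -14
n3 (X): max(-18, -49, -14) = -14
n4.1 (O): min(-18, -8, 26) = -18
n4.2 (O): min(29, -38) = -38
n4 (X): max(-18, -38) = -18
root (O): min(-39, -32, -14, -18) = -39
At root, O picks n1 (lowest: -39).
At n1, X picks n1.2 (highest: -39).
At n1.2, O picks n1.2.1 (lowest: -39).
Terminal value -39.

root -> n1 -> n1.2 -> n1.2.1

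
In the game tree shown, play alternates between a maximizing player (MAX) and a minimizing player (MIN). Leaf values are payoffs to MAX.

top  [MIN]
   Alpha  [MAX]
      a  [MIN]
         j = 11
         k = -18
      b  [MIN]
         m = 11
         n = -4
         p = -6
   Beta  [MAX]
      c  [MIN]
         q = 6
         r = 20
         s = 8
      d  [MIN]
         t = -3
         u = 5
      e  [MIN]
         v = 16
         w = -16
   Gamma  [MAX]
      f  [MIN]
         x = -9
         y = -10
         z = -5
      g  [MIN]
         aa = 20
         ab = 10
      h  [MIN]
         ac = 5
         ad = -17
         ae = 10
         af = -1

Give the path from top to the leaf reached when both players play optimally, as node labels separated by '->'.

top -> Alpha -> b -> p

a (MIN): min(11, -18) = -18
b (MIN): min(11, -4, -6) = -6
Alpha (MAX): max(-18, -6) = -6
c (MIN): min(6, 20, 8) = 6
d (MIN): min(-3, 5) = -3
e (MIN): min(16, -16) = -16
Beta (MAX): max(6, -3, -16) = 6
f (MIN): min(-9, -10, -5) = -10
g (MIN): min(20, 10) = 10
h (MIN): min(5, -17, 10, -1) = -17
Gamma (MAX): max(-10, 10, -17) = 10
top (MIN): min(-6, 6, 10) = -6
At top, MIN picks Alpha (lowest: -6).
At Alpha, MAX picks b (highest: -6).
At b, MIN picks p (lowest: -6).
Terminal value -6.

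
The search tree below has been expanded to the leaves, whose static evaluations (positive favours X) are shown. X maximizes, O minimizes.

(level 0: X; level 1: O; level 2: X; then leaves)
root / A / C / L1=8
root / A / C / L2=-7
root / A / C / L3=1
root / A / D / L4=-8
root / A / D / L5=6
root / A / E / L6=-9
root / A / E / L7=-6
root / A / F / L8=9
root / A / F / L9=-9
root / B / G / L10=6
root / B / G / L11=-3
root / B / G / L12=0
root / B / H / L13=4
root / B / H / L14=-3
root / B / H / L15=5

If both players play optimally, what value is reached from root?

C (X): max(8, -7, 1) = 8
D (X): max(-8, 6) = 6
E (X): max(-9, -6) = -6
F (X): max(9, -9) = 9
A (O): min(8, 6, -6, 9) = -6
G (X): max(6, -3, 0) = 6
H (X): max(4, -3, 5) = 5
B (O): min(6, 5) = 5
root (X): max(-6, 5) = 5

5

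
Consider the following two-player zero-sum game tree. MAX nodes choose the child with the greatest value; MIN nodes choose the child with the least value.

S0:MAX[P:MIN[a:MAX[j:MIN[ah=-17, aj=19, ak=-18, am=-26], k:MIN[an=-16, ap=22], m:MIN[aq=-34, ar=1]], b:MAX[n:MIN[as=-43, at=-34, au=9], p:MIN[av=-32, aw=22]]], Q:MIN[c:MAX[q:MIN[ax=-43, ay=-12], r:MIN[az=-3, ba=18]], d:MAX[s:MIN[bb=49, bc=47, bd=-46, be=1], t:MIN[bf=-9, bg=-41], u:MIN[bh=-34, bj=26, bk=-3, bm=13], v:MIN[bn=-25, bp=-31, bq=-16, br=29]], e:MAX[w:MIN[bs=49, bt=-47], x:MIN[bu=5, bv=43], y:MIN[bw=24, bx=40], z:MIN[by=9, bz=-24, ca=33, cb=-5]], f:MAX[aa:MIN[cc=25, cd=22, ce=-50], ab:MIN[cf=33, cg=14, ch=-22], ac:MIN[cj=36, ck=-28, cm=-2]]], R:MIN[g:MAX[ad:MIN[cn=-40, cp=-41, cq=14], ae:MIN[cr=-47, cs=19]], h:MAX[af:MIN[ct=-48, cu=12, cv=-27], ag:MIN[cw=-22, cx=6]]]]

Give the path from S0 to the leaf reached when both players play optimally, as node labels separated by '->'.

S0 -> Q -> d -> v -> bp

j (MIN): min(-17, 19, -18, -26) = -26
k (MIN): min(-16, 22) = -16
m (MIN): min(-34, 1) = -34
a (MAX): max(-26, -16, -34) = -16
n (MIN): min(-43, -34, 9) = -43
p (MIN): min(-32, 22) = -32
b (MAX): max(-43, -32) = -32
P (MIN): min(-16, -32) = -32
q (MIN): min(-43, -12) = -43
r (MIN): min(-3, 18) = -3
c (MAX): max(-43, -3) = -3
s (MIN): min(49, 47, -46, 1) = -46
t (MIN): min(-9, -41) = -41
u (MIN): min(-34, 26, -3, 13) = -34
v (MIN): min(-25, -31, -16, 29) = -31
d (MAX): max(-46, -41, -34, -31) = -31
w (MIN): min(49, -47) = -47
x (MIN): min(5, 43) = 5
y (MIN): min(24, 40) = 24
z (MIN): min(9, -24, 33, -5) = -24
e (MAX): max(-47, 5, 24, -24) = 24
aa (MIN): min(25, 22, -50) = -50
ab (MIN): min(33, 14, -22) = -22
ac (MIN): min(36, -28, -2) = -28
f (MAX): max(-50, -22, -28) = -22
Q (MIN): min(-3, -31, 24, -22) = -31
ad (MIN): min(-40, -41, 14) = -41
ae (MIN): min(-47, 19) = -47
g (MAX): max(-41, -47) = -41
af (MIN): min(-48, 12, -27) = -48
ag (MIN): min(-22, 6) = -22
h (MAX): max(-48, -22) = -22
R (MIN): min(-41, -22) = -41
S0 (MAX): max(-32, -31, -41) = -31
At S0, MAX picks Q (highest: -31).
At Q, MIN picks d (lowest: -31).
At d, MAX picks v (highest: -31).
At v, MIN picks bp (lowest: -31).
Terminal value -31.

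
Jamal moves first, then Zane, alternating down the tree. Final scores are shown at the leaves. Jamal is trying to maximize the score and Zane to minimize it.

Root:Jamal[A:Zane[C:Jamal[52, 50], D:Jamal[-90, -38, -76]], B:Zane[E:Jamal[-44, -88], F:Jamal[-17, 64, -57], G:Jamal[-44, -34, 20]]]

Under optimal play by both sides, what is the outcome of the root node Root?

-38

C (Jamal): max(52, 50) = 52
D (Jamal): max(-90, -38, -76) = -38
A (Zane): min(52, -38) = -38
E (Jamal): max(-44, -88) = -44
F (Jamal): max(-17, 64, -57) = 64
G (Jamal): max(-44, -34, 20) = 20
B (Zane): min(-44, 64, 20) = -44
Root (Jamal): max(-38, -44) = -38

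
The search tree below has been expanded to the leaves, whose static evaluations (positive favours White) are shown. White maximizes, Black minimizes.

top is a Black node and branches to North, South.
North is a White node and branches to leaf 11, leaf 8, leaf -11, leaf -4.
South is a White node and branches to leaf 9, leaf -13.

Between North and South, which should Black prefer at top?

South

North (White): max(11, 8, -11, -4) = 11
South (White): max(9, -13) = 9
Black prefers the lower value; North=11, South=9. South is better since 9 < 11.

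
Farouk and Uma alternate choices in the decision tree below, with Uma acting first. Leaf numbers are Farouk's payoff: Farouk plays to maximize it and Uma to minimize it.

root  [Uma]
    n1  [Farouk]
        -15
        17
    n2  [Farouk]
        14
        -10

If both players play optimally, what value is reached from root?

n1 (Farouk): max(-15, 17) = 17
n2 (Farouk): max(14, -10) = 14
root (Uma): min(17, 14) = 14

14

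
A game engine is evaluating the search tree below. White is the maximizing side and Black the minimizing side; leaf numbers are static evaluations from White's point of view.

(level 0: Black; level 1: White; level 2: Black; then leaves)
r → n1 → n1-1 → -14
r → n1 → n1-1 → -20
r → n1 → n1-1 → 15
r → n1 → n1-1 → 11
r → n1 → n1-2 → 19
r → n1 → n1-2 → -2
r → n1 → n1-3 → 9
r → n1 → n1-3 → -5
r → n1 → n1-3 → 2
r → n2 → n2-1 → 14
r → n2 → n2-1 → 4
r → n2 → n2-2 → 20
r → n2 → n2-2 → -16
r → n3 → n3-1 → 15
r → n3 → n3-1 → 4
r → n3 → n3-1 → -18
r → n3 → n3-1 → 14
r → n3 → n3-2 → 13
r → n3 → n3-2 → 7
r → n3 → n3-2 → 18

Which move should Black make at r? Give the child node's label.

n1

n1-1 (Black): min(-14, -20, 15, 11) = -20
n1-2 (Black): min(19, -2) = -2
n1-3 (Black): min(9, -5, 2) = -5
n1 (White): max(-20, -2, -5) = -2
n2-1 (Black): min(14, 4) = 4
n2-2 (Black): min(20, -16) = -16
n2 (White): max(4, -16) = 4
n3-1 (Black): min(15, 4, -18, 14) = -18
n3-2 (Black): min(13, 7, 18) = 7
n3 (White): max(-18, 7) = 7
r (Black): min(-2, 4, 7) = -2
Black at r wants the lowest of {n1=-2, n2=4, n3=7}, so chooses n1.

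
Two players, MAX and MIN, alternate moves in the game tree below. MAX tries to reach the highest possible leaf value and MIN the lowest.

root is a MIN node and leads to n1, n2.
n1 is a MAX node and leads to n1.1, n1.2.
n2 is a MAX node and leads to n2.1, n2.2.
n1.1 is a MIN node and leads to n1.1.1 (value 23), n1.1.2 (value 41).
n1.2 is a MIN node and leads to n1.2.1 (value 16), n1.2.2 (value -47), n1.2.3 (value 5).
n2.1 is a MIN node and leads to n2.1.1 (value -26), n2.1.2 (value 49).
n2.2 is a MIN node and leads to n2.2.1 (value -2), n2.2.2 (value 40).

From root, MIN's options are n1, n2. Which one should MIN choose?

n1.1 (MIN): min(23, 41) = 23
n1.2 (MIN): min(16, -47, 5) = -47
n1 (MAX): max(23, -47) = 23
n2.1 (MIN): min(-26, 49) = -26
n2.2 (MIN): min(-2, 40) = -2
n2 (MAX): max(-26, -2) = -2
root (MIN): min(23, -2) = -2
MIN at root wants the lowest of {n1=23, n2=-2}, so chooses n2.

n2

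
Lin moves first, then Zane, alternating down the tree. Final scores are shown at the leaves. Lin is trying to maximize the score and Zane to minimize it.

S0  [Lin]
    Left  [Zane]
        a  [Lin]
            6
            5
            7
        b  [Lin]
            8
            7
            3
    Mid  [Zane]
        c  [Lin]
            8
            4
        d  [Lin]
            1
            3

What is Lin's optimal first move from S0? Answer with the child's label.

Left

a (Lin): max(6, 5, 7) = 7
b (Lin): max(8, 7, 3) = 8
Left (Zane): min(7, 8) = 7
c (Lin): max(8, 4) = 8
d (Lin): max(1, 3) = 3
Mid (Zane): min(8, 3) = 3
S0 (Lin): max(7, 3) = 7
Lin at S0 wants the highest of {Left=7, Mid=3}, so chooses Left.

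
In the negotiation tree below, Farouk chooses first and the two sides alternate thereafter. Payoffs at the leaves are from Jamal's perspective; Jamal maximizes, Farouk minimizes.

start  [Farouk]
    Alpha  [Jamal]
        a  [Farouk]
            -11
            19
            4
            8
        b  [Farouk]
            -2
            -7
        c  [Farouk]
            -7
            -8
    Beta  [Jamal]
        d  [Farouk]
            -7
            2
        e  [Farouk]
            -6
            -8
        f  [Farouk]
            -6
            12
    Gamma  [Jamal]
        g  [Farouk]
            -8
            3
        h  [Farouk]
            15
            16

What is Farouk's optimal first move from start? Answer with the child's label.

a (Farouk): min(-11, 19, 4, 8) = -11
b (Farouk): min(-2, -7) = -7
c (Farouk): min(-7, -8) = -8
Alpha (Jamal): max(-11, -7, -8) = -7
d (Farouk): min(-7, 2) = -7
e (Farouk): min(-6, -8) = -8
f (Farouk): min(-6, 12) = -6
Beta (Jamal): max(-7, -8, -6) = -6
g (Farouk): min(-8, 3) = -8
h (Farouk): min(15, 16) = 15
Gamma (Jamal): max(-8, 15) = 15
start (Farouk): min(-7, -6, 15) = -7
Farouk at start wants the lowest of {Alpha=-7, Beta=-6, Gamma=15}, so chooses Alpha.

Alpha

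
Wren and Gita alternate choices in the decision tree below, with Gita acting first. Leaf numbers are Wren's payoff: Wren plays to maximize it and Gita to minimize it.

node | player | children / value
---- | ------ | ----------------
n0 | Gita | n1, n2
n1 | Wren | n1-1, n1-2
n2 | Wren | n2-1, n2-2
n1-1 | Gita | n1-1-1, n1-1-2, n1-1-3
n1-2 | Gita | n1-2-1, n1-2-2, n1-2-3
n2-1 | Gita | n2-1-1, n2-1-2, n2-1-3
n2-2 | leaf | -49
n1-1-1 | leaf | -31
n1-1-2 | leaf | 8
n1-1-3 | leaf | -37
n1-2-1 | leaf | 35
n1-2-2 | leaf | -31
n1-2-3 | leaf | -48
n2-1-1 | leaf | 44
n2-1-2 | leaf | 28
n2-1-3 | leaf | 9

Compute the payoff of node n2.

n2-1 (Gita): min(44, 28, 9) = 9
n2 (Wren): max(9, -49) = 9

9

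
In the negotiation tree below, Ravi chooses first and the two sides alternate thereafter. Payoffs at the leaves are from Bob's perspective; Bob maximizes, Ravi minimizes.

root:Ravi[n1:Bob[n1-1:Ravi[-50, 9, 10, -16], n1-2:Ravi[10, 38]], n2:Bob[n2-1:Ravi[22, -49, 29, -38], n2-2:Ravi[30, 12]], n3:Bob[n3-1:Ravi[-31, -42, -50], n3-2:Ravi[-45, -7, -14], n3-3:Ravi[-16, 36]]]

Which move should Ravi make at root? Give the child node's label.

n1-1 (Ravi): min(-50, 9, 10, -16) = -50
n1-2 (Ravi): min(10, 38) = 10
n1 (Bob): max(-50, 10) = 10
n2-1 (Ravi): min(22, -49, 29, -38) = -49
n2-2 (Ravi): min(30, 12) = 12
n2 (Bob): max(-49, 12) = 12
n3-1 (Ravi): min(-31, -42, -50) = -50
n3-2 (Ravi): min(-45, -7, -14) = -45
n3-3 (Ravi): min(-16, 36) = -16
n3 (Bob): max(-50, -45, -16) = -16
root (Ravi): min(10, 12, -16) = -16
Ravi at root wants the lowest of {n1=10, n2=12, n3=-16}, so chooses n3.

n3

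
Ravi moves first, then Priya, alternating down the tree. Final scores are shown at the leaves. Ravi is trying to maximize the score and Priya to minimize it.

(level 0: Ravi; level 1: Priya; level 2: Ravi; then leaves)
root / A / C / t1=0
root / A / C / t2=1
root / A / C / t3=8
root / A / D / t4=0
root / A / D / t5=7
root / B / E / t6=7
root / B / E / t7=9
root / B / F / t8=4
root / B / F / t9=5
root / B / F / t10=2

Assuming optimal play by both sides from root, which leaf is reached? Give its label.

C (Ravi): max(0, 1, 8) = 8
D (Ravi): max(0, 7) = 7
A (Priya): min(8, 7) = 7
E (Ravi): max(7, 9) = 9
F (Ravi): max(4, 5, 2) = 5
B (Priya): min(9, 5) = 5
root (Ravi): max(7, 5) = 7
At root, Ravi picks A (highest: 7).
At A, Priya picks D (lowest: 7).
At D, Ravi picks t5 (highest: 7).
Terminal value 7.

t5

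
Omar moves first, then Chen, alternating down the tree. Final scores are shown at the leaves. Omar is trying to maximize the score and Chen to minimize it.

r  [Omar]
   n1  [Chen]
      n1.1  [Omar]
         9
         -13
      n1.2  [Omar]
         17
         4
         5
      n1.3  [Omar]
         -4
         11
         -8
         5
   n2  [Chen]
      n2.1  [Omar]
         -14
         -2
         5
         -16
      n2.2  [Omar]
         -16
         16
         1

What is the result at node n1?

9

n1.1 (Omar): max(9, -13) = 9
n1.2 (Omar): max(17, 4, 5) = 17
n1.3 (Omar): max(-4, 11, -8, 5) = 11
n1 (Chen): min(9, 17, 11) = 9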